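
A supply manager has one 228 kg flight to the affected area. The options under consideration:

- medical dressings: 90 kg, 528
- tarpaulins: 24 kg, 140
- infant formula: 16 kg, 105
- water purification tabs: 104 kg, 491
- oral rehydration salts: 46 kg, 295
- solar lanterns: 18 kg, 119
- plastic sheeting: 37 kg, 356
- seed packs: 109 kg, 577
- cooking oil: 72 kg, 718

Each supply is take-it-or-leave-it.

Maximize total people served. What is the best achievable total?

1742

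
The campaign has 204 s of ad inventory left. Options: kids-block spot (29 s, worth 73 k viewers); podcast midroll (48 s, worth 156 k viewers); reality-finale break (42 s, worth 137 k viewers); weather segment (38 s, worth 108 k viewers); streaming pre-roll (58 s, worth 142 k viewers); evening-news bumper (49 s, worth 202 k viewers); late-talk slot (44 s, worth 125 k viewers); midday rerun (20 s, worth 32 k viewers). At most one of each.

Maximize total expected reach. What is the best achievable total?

Taking the top-ratio spots first gives podcast midroll + reality-finale break + weather segment + evening-news bumper + midday rerun for 635 (197 s).
Replace weather segment with late-talk slot: the trade gains 17 net, giving 652 at 203 s.
Next best is kids-block spot + reality-finale break + weather segment + evening-news bumper + late-talk slot at 645 (202 s) — short by 7.

652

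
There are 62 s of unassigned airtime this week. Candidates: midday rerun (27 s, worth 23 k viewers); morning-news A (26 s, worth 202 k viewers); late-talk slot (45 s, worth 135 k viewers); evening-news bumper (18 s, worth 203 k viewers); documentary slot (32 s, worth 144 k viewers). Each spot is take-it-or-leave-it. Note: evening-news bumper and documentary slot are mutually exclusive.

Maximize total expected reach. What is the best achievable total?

405

Density check — evening-news bumper 11.28, morning-news A 7.77, documentary slot 4.50, late-talk slot 3.00 are the best per s.
The ratio ordering already packs tightly: morning-news A + evening-news bumper, 44 s, 405.
The spare 18 s is too small for any remaining spot, and no feasible exchange beats 405.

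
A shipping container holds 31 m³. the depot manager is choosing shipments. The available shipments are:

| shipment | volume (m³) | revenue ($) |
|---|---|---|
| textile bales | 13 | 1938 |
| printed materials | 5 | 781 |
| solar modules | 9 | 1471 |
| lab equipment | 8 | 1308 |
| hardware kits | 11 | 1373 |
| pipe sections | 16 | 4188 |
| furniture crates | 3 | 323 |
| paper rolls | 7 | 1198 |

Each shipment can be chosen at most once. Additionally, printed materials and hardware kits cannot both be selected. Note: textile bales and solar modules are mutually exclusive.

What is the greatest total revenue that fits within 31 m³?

The ratio ordering already packs tightly: lab equipment + pipe sections + paper rolls, 31 m³, 6694.
No other feasible combination exceeds 6694.

6694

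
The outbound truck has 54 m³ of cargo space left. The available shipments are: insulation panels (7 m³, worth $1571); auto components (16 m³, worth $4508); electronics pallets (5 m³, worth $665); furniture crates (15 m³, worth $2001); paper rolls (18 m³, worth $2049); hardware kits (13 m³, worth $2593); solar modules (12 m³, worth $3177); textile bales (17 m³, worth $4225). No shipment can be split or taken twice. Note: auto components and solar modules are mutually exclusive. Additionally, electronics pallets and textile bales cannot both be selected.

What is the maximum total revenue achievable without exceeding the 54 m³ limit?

12897

By revenue per m³: auto components 281.75, solar modules 264.75, textile bales 248.53, insulation panels 224.43 lead.
Best packing: insulation panels + auto components + hardware kits + textile bales — 53 m³, 12897 total.
The closest alternative, insulation panels + hardware kits + solar modules + textile bales, reaches only 11566.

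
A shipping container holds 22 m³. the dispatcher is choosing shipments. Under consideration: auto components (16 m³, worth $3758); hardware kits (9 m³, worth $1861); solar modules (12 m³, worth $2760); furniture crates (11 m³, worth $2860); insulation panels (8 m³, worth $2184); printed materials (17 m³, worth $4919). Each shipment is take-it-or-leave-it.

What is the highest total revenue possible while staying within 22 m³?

5044

By revenue per m³: printed materials 289.35, insulation panels 273.00, furniture crates 260.00 lead.
Greedy by ratio would take printed materials: 17 m³ used, total 4919.
Dropping printed materials frees 17 m³; slotting in furniture crates + insulation panels (19 m³) lifts the total to 5044 at 19 m³.
The closest alternative, solar modules + insulation panels, reaches only 4944.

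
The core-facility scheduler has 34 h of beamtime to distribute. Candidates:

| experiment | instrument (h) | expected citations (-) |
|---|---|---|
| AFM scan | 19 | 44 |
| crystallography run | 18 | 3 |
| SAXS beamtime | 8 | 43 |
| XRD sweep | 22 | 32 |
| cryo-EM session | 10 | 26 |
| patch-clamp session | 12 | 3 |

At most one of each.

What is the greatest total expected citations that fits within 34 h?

87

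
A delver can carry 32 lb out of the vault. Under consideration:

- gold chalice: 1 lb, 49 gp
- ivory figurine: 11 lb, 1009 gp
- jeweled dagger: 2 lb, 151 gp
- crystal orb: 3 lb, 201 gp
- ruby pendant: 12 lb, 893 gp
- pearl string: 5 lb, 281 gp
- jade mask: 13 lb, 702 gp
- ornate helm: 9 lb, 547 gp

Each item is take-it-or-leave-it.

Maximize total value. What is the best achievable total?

A density-first pass picks gold chalice + ivory figurine + jeweled dagger + crystal orb + ruby pendant — 2303 at 29 lb.
The 6 lb tied up in gold chalice and jeweled dagger and crystal orb is better spent on ornate helm — total rises to 2449 (32 lb).
The closest alternative, gold chalice + ivory figurine + crystal orb + ruby pendant + pearl string, reaches only 2433.

2449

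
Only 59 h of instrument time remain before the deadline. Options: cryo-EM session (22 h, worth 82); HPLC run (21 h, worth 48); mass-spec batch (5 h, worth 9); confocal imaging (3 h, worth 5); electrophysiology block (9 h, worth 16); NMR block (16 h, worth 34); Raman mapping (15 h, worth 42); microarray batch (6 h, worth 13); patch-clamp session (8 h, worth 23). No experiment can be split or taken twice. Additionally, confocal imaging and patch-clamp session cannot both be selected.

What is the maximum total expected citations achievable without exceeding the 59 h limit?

172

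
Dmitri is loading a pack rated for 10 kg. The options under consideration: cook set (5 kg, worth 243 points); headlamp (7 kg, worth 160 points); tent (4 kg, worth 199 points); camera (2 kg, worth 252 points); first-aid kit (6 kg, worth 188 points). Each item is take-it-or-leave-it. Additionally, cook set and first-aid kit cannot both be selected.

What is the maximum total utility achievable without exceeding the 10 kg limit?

495

A density-first pass picks tent + camera — 451 at 6 kg.
The 4 kg tied up in tent is better spent on cook set — total rises to 495 (7 kg).
Nothing else feasible within 10 kg beats 495.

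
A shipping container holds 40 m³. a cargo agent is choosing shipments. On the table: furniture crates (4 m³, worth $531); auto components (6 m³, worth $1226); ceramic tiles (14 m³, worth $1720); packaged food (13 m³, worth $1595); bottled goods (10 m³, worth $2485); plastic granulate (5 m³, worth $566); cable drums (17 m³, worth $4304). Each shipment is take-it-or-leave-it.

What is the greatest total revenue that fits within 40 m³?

8581

A density-first pass picks furniture crates + auto components + bottled goods + cable drums — 8546 at 37 m³.
Replace furniture crates with plastic granulate: the trade gains 35 net, giving 8581 at 38 m³.
No other feasible combination exceeds 8581.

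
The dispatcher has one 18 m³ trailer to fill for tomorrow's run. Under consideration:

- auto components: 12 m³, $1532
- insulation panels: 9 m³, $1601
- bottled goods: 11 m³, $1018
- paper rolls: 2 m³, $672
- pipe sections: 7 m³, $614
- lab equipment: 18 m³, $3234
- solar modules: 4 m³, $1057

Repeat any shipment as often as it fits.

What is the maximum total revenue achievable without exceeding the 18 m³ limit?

6048

Taking 9×paper rolls: 18 m³ used, 6048 in revenue.
Nothing else within 18 m³ beats 6048.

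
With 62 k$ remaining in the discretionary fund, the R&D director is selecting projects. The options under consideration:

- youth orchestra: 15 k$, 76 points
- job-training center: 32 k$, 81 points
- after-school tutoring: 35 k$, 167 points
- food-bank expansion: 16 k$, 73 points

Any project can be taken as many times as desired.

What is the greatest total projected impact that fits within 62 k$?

304

Ranking by ratio (projected impact/k$): youth orchestra 5.07, after-school tutoring 4.77, food-bank expansion 4.56.
4×youth orchestra uses 60 of the 62 k$ and totals 304.
Every other selection either busts 62 k$ or fails to beat 304.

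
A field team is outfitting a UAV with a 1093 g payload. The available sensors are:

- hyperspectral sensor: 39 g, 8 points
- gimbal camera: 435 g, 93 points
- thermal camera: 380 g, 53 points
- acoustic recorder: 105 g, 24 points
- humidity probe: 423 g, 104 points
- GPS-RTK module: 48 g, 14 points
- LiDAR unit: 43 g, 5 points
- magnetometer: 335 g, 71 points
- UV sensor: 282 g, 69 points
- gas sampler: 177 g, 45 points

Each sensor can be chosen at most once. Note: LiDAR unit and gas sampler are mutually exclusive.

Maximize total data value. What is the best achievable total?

The ratio ordering already packs tightly: hyperspectral sensor + acoustic recorder + humidity probe + GPS-RTK module + UV sensor + gas sampler, 1074 g, 264.

264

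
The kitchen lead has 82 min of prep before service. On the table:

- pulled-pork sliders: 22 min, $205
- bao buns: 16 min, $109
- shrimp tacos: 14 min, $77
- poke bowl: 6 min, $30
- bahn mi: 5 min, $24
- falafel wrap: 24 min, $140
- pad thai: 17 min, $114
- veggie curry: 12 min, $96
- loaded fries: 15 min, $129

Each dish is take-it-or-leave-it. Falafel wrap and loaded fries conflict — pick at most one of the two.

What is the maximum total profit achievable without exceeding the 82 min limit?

653

By profit per min: pulled-pork sliders 9.32, loaded fries 8.60, veggie curry 8.00, bao buns 6.81 lead.
Taking pulled-pork sliders + bao buns + pad thai + veggie curry + loaded fries: 82 min used, 653 in profit.
Next best is pulled-pork sliders + shrimp tacos + pad thai + veggie curry + loaded fries at 621 (80 min) — short by 32.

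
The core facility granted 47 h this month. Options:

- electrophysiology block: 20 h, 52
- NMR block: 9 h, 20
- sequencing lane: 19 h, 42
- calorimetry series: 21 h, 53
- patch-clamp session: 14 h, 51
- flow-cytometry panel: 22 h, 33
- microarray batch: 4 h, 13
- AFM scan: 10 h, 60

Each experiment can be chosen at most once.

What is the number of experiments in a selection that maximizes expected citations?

4

Best achievable expected citations is 166.
One optimal bundle: sequencing lane + patch-clamp session + microarray batch + AFM scan (47 h).
All optima have 4 experiments.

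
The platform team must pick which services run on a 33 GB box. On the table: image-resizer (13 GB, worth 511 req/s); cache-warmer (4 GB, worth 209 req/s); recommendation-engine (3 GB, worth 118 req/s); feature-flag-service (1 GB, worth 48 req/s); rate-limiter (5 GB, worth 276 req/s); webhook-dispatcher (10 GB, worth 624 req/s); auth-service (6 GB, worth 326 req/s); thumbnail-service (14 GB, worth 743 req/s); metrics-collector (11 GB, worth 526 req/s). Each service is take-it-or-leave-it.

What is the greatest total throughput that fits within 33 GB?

Ranking by ratio (throughput/GB): webhook-dispatcher 62.40, rate-limiter 55.20, auth-service 54.33, thumbnail-service 53.07.
Filling by ratio: cache-warmer + recommendation-engine + feature-flag-service + rate-limiter + webhook-dispatcher + auth-service for 1601, with 4 GB left unused.
The 10 GB tied up in recommendation-engine and feature-flag-service and auth-service is better spent on thumbnail-service — total rises to 1852 (33 GB).
No other feasible combination exceeds 1852.

1852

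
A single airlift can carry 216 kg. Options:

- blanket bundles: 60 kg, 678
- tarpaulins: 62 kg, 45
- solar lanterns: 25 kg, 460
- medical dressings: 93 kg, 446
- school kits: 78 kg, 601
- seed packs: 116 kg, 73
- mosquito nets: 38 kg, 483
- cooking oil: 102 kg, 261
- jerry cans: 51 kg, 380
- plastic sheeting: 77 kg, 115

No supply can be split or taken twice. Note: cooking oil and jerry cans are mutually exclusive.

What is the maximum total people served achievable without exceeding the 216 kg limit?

2222

Best packing: blanket bundles + solar lanterns + school kits + mosquito nets — 201 kg, 2222 total.
Next best is blanket bundles + solar lanterns + school kits + jerry cans at 2119 (214 kg) — short by 103.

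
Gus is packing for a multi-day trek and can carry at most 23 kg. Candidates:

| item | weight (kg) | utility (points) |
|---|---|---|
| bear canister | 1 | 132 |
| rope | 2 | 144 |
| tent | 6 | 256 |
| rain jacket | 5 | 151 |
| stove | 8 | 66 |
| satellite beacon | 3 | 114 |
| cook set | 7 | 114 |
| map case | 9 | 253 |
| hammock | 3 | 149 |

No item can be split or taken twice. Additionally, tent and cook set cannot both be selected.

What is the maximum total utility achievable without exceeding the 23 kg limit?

946

Bear canister + rope + tent + rain jacket + satellite beacon + hammock uses 20 of the 23 kg and totals 946.
An exhaustive check of the 512 subsets confirms 946.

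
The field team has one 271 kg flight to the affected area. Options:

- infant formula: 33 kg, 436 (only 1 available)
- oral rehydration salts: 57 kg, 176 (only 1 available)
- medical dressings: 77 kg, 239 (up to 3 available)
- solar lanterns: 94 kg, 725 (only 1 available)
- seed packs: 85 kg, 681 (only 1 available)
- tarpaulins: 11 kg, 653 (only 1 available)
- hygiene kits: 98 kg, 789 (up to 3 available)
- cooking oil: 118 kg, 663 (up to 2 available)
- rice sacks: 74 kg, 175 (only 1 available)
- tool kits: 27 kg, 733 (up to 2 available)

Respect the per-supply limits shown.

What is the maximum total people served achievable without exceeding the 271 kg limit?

Taking the top-ratio supplies first gives infant formula + oral rehydration salts + tarpaulins + hygiene kits + 2×tool kits for 3520 (253 kg).
Replace infant formula and oral rehydration salts with hygiene kits: the trade gains 177 net, giving 3697 at 261 kg.
No other feasible combination exceeds 3697.

3697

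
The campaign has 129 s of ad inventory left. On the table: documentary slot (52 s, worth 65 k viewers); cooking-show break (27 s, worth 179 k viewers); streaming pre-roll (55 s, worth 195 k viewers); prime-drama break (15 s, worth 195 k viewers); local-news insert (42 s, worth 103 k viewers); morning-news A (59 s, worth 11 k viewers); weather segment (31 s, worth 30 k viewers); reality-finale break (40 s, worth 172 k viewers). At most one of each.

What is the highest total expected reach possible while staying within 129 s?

Ranking by ratio (expected reach/s): prime-drama break 13.00, cooking-show break 6.63, reality-finale break 4.30.
Taking cooking-show break + prime-drama break + local-news insert + reality-finale break: 124 s used, 649 in expected reach.
No other feasible combination exceeds 649.

649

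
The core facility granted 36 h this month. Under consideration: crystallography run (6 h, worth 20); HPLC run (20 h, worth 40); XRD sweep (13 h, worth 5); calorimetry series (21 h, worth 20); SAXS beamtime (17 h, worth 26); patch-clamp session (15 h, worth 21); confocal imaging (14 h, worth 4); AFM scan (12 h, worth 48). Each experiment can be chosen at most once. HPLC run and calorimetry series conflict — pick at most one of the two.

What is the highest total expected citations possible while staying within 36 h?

Crystallography run + SAXS beamtime + AFM scan uses 35 of the 36 h and totals 94.

94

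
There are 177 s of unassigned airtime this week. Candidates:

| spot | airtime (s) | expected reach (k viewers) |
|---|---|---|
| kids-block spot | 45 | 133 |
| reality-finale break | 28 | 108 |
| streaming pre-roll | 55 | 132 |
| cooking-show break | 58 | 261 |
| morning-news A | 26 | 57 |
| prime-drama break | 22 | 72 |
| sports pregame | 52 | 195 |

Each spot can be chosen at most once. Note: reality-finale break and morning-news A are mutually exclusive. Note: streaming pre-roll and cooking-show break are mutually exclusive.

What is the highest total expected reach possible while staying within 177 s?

Taking the top-ratio spots first gives reality-finale break + cooking-show break + prime-drama break + sports pregame for 636 (160 s).
Dropping reality-finale break frees 28 s; slotting in kids-block spot (45 s) lifts the total to 661 at 177 s.

661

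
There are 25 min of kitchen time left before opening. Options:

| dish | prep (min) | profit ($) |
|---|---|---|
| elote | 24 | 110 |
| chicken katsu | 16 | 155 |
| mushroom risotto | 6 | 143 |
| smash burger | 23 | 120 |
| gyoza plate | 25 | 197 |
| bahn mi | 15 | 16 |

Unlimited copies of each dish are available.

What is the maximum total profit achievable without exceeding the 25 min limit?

Density check — mushroom risotto 23.83, chicken katsu 9.69, gyoza plate 7.88 are the best per min.
The ratio ordering already packs tightly: 4×mushroom risotto, 24 min, 572.

572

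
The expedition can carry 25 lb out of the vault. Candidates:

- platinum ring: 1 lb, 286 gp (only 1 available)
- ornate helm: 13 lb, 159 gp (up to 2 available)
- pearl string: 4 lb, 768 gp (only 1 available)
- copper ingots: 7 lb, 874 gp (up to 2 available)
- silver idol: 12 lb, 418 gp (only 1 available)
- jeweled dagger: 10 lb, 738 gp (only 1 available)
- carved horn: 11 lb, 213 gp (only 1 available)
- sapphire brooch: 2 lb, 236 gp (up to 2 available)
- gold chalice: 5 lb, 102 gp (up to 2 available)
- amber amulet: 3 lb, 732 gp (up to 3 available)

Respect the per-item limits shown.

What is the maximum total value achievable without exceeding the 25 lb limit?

4596

Taking platinum ring + pearl string + copper ingots + 2×sapphire brooch + 3×amber amulet: 25 lb used, 4596 in value.
Nothing else within 25 lb beats 4596.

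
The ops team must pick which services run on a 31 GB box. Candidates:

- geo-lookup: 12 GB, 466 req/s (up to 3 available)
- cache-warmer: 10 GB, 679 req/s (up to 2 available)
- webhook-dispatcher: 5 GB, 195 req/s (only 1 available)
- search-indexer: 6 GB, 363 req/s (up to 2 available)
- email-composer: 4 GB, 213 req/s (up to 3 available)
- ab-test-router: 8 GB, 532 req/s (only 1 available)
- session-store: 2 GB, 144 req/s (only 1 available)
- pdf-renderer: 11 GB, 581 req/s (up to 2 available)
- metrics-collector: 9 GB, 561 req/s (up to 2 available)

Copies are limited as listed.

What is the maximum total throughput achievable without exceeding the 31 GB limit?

2063

Taking the top-ratio services first gives 2×cache-warmer + ab-test-router + session-store for 2034 (30 GB).
Dropping ab-test-router frees 8 GB; slotting in metrics-collector (9 GB) lifts the total to 2063 at 31 GB.
Every other selection either busts 31 GB or exceeds an availability limit or fails to beat 2063.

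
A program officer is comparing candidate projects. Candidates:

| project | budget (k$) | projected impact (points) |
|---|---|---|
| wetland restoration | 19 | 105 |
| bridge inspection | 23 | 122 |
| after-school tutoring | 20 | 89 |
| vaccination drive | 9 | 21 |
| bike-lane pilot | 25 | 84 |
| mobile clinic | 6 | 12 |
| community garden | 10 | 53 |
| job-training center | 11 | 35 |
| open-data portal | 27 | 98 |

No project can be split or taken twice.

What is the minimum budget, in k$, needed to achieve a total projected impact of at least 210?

42

Minimise k$ subject to total projected impact ≥ 210.
wetland restoration + bridge inspection: 227 projected impact at 42 k$.
Any bundle with less than 42 k$ falls short of 210.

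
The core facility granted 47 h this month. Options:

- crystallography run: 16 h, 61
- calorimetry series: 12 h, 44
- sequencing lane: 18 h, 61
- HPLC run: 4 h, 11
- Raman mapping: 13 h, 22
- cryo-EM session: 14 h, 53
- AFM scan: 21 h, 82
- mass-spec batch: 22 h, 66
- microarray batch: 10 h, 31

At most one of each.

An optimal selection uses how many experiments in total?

3

Best achievable expected citations is 179.
For example calorimetry series + cryo-EM session + AFM scan achieves it, using 47 h.
All optima have 3 experiments.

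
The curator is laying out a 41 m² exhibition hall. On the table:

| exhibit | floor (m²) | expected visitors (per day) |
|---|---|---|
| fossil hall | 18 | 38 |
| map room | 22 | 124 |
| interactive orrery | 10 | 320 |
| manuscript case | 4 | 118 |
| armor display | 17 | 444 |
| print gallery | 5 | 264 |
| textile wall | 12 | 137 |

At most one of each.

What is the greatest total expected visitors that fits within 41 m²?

1146

By expected visitors per m²: print gallery 52.80, interactive orrery 32.00, manuscript case 29.50, armor display 26.12 lead.
Best packing: interactive orrery + manuscript case + armor display + print gallery — 36 m², 1146 total.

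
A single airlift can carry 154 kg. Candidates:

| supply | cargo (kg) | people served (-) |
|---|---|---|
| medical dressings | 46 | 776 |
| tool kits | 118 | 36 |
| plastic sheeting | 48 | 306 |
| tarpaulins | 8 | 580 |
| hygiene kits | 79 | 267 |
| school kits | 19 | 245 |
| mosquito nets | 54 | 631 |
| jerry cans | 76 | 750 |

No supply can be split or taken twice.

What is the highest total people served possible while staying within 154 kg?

2351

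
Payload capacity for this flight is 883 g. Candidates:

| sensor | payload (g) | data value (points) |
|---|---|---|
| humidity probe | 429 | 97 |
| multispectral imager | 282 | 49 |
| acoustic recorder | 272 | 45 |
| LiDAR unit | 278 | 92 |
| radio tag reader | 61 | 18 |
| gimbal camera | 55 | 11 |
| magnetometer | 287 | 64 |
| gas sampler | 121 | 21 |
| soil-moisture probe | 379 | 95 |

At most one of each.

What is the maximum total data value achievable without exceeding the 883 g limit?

226

A density-first pass picks LiDAR unit + radio tag reader + gimbal camera + soil-moisture probe — 216 at 773 g.
The 55 g tied up in gimbal camera is better spent on gas sampler — total rises to 226 (839 g).
No other feasible combination exceeds 226.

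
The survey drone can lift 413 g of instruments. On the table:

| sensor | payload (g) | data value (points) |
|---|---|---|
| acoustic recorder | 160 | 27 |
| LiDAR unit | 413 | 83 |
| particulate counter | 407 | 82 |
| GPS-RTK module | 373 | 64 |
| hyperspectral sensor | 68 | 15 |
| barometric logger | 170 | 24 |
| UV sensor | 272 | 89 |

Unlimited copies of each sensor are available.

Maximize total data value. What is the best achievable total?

Density check — UV sensor 0.33, hyperspectral sensor 0.22, particulate counter 0.20, LiDAR unit 0.20 are the best per g.
Best packing: 2×hyperspectral sensor + UV sensor — 408 g, 119 total.
Nothing else within 413 g beats 119.

119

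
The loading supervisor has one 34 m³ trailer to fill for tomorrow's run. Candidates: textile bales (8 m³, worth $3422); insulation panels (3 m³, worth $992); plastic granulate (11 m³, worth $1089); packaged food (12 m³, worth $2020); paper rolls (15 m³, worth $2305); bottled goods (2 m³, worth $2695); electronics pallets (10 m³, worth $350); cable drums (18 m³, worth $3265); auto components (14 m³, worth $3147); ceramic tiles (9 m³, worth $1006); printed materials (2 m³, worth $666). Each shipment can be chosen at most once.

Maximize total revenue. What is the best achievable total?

Density check — bottled goods 1347.50, textile bales 427.75, printed materials 333.00, insulation panels 330.67 are the best per m³.
The ratio heuristic lands on textile bales + insulation panels + bottled goods + auto components + printed materials (10922) but leaves 5 m³ idle.
Replace auto components with cable drums: the trade gains 118 net, giving 11040 at 33 m³.

11040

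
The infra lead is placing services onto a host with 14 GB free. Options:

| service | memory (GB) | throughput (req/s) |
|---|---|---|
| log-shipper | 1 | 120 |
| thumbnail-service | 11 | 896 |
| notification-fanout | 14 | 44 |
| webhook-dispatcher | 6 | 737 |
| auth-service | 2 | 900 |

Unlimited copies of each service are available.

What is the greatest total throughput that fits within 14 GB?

6300

By throughput per GB: auth-service 450.00, webhook-dispatcher 122.83, log-shipper 120.00, thumbnail-service 81.45 lead.
Best packing: 7×auth-service — 14 GB, 6300 total.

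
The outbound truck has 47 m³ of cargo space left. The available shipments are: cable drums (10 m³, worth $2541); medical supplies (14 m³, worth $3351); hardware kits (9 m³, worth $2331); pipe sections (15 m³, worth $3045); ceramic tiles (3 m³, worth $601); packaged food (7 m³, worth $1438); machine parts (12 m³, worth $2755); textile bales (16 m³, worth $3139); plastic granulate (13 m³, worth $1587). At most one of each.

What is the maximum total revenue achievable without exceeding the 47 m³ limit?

By revenue per m³: hardware kits 259.00, cable drums 254.10, medical supplies 239.36, machine parts 229.58 lead.
Best packing: cable drums + medical supplies + hardware kits + machine parts — 45 m³, 10978 total.
An exhaustive check of the 512 subsets confirms 10978.

10978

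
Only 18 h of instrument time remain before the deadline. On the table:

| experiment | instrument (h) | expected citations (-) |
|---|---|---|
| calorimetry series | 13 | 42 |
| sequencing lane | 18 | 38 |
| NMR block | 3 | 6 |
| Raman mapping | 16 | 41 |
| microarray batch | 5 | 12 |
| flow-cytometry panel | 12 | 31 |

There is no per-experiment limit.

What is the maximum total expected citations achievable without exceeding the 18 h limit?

Taking calorimetry series + microarray batch: 18 h used, 54 in expected citations.
Nothing else within 18 h beats 54.

54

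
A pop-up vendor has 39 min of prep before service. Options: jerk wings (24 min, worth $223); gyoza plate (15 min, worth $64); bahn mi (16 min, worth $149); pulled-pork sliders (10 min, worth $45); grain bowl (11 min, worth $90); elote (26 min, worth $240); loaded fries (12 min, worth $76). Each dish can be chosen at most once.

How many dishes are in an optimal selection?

2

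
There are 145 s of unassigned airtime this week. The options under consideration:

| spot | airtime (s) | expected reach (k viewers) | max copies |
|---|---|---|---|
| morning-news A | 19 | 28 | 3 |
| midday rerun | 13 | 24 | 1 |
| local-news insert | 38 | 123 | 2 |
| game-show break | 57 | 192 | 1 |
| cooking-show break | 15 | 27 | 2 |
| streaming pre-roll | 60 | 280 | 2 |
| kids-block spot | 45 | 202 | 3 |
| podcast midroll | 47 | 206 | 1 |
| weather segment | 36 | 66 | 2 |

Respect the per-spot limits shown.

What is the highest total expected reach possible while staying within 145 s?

A density-first pass picks midday rerun + 2×streaming pre-roll — 584 at 133 s.
Dropping midday rerun and 2×streaming pre-roll frees 133 s; slotting in 2×kids-block spot + podcast midroll (137 s) lifts the total to 610 at 137 s.
No other feasible combination exceeds 610.

610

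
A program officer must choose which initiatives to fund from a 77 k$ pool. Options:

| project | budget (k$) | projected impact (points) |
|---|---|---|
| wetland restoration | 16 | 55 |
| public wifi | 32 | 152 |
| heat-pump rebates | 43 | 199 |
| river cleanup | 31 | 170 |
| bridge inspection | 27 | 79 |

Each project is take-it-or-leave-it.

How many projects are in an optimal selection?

Optimal total is 369.
heat-pump rebates + river cleanup hits 369 at 74 k$.
All optima have 2 projects.

2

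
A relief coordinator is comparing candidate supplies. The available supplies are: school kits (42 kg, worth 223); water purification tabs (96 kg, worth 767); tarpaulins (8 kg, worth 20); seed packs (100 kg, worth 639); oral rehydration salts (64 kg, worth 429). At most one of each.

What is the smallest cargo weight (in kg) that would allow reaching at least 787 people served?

Minimise kg subject to total people served ≥ 787.
water purification tabs + tarpaulins: 787 people served at 104 kg.
No combination under 104 kg hits 787.

104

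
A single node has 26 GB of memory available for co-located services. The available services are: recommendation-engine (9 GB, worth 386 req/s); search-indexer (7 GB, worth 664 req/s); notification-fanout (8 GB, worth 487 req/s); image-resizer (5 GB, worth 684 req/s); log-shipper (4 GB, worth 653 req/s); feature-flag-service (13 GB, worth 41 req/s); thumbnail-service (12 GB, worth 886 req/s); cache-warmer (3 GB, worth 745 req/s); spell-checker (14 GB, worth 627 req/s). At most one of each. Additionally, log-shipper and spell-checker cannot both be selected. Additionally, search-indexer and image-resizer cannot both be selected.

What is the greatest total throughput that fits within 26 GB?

2968

Density check — cache-warmer 248.33, log-shipper 163.25, image-resizer 136.80 are the best per GB.
Best packing: image-resizer + log-shipper + thumbnail-service + cache-warmer — 24 GB, 2968 total.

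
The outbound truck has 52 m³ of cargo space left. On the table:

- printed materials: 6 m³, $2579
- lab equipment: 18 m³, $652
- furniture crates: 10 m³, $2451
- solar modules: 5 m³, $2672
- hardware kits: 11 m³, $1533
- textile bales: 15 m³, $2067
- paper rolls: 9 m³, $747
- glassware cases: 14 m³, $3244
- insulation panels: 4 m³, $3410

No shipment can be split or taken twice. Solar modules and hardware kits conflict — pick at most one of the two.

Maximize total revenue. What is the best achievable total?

15103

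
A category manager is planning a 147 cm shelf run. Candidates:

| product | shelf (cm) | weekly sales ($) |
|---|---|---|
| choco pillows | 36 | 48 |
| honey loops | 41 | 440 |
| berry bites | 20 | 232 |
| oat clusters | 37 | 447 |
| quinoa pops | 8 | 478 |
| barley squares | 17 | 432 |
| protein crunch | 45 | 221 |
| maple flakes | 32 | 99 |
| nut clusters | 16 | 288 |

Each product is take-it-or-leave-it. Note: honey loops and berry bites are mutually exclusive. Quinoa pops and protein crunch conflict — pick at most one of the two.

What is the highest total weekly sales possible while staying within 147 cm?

2085

Best packing: honey loops + oat clusters + quinoa pops + barley squares + nut clusters — 119 cm, 2085 total.
Every other selection either busts 147 cm or breaks a pairing rule or fails to beat 2085.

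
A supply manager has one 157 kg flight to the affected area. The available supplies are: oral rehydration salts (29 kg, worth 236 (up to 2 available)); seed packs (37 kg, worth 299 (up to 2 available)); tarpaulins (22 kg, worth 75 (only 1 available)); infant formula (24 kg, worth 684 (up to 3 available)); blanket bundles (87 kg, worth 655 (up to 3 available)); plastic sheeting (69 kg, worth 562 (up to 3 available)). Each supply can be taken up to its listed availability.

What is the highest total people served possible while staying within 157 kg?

2650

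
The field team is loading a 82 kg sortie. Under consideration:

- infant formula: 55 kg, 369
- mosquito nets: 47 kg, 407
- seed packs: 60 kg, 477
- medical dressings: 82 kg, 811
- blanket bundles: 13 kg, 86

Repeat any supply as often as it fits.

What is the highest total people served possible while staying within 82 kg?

811

Ranking by ratio (people served/kg): medical dressings 9.89, mosquito nets 8.66, seed packs 7.95.
Best packing: medical dressings — 82 kg, 811 total.
That's the maximum — no swap from here does better than 811.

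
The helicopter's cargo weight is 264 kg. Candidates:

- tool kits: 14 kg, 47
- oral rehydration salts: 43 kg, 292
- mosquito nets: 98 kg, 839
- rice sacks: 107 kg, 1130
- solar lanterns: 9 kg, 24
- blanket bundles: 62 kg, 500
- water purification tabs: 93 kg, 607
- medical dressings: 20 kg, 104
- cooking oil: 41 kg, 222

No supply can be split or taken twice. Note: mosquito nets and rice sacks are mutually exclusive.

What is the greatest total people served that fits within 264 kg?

Rice sacks + blanket bundles + water purification tabs uses 262 of the 264 kg and totals 2237.

2237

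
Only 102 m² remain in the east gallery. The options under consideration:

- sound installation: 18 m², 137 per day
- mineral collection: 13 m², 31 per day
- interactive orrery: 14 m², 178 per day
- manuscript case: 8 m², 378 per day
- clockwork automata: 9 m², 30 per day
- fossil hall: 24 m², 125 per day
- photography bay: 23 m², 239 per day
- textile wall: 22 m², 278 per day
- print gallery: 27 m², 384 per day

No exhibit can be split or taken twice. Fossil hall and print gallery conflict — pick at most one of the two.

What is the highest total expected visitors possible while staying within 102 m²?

1457

Interactive orrery + manuscript case + photography bay + textile wall + print gallery uses 94 of the 102 m² and totals 1457.
Next best is sound installation + manuscript case + photography bay + textile wall + print gallery at 1416 (98 m²) — short by 41.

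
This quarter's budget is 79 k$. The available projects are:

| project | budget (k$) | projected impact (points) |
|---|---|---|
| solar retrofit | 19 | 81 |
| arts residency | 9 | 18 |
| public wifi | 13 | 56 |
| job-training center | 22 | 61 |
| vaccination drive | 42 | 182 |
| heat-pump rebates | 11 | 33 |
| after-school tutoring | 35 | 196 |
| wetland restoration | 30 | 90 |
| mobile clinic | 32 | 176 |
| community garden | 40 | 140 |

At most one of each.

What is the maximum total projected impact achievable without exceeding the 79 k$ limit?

Ranking by ratio (projected impact/k$): after-school tutoring 5.60, mobile clinic 5.50, vaccination drive 4.33, public wifi 4.31.
The ratio ordering already packs tightly: heat-pump rebates + after-school tutoring + mobile clinic, 78 k$, 405.
No other feasible combination exceeds 405.

405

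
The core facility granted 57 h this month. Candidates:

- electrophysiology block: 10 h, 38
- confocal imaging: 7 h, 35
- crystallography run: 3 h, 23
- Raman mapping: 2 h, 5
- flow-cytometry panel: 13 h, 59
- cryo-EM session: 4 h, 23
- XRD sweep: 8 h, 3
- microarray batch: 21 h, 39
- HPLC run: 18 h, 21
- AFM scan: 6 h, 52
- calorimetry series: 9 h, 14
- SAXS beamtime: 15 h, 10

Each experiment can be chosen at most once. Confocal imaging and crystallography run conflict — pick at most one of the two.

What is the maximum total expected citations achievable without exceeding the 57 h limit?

Electrophysiology block + crystallography run + flow-cytometry panel + cryo-EM session + microarray batch + AFM scan uses 57 of the 57 h and totals 234.
That's the maximum — no feasible swap from here does better than 234.

234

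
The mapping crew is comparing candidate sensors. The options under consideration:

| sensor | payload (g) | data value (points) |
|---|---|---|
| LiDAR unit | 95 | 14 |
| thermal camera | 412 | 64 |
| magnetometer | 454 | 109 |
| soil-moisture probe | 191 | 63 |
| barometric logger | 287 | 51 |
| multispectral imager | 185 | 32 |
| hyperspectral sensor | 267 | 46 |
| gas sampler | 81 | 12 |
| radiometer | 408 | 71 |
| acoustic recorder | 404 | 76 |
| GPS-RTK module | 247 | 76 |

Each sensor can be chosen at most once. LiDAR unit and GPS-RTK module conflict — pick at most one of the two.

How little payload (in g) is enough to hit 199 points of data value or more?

Minimise g subject to total data value ≥ 199.
soil-moisture probe + barometric logger + gas sampler + GPS-RTK module: 202 data value at 806 g.
Below 806 g the best achievable stays under 199.

806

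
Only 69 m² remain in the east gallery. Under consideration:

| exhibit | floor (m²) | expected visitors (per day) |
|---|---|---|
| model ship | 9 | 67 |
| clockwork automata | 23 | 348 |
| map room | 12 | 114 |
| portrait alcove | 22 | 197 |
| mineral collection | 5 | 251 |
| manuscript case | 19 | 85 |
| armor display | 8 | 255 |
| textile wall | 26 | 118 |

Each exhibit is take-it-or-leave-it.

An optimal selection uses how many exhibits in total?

Best achievable expected visitors is 1118.
One optimal bundle: model ship + clockwork automata + portrait alcove + mineral collection + armor display (67 m²).
Every optimal selection uses 5 exhibits.

5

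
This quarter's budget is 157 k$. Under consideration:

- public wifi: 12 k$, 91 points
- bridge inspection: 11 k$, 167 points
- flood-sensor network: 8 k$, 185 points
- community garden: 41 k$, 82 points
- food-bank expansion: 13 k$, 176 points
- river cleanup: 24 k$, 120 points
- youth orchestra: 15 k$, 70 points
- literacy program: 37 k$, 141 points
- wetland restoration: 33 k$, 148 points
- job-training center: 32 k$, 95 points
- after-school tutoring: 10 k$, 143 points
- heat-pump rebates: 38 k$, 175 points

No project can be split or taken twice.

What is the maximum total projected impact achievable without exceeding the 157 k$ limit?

Ranking by ratio (projected impact/k$): flood-sensor network 23.12, bridge inspection 15.18, after-school tutoring 14.30.
The ratio heuristic lands on public wifi + bridge inspection + flood-sensor network + food-bank expansion + river cleanup + youth orchestra + after-school tutoring + heat-pump rebates (1127) but leaves 26 k$ idle.
Replace youth orchestra with wetland restoration: the trade gains 78 net, giving 1205 at 149 k$.
Nothing else within 157 k$ beats 1205.

1205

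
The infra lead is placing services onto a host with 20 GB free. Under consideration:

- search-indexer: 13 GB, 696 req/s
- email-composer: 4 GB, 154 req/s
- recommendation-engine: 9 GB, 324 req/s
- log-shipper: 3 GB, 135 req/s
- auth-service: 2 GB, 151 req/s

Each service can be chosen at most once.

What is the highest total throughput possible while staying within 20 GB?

1001

The ratio heuristic lands on search-indexer + log-shipper + auth-service (982) but leaves 2 GB idle.
The 3 GB tied up in log-shipper is better spent on email-composer — total rises to 1001 (19 GB).
The closest alternative, search-indexer + email-composer + log-shipper, reaches only 985.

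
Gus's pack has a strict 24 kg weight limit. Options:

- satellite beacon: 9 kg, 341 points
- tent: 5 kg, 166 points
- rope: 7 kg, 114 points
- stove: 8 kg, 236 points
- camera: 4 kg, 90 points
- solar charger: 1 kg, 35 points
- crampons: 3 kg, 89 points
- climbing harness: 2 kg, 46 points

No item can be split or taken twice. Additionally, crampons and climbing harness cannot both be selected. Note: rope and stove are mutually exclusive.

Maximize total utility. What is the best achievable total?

Satellite beacon + tent + stove + climbing harness uses 24 of the 24 kg and totals 789.

789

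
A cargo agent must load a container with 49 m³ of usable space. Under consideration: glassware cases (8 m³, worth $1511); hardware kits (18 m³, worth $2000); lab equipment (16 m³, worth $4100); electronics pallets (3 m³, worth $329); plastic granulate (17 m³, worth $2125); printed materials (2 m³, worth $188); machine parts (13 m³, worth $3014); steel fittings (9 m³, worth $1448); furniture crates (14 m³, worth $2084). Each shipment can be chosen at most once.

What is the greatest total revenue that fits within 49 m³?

10402

The ratio ordering already packs tightly: glassware cases + lab equipment + electronics pallets + machine parts + steel fittings, 49 m³, 10402.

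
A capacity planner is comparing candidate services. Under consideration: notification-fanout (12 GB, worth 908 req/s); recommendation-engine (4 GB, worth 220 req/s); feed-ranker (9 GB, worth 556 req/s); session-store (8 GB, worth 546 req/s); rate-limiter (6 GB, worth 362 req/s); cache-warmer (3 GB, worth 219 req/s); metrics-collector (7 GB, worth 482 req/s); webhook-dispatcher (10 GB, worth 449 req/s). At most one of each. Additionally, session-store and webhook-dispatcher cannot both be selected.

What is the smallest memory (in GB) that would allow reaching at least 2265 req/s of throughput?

33

Minimise GB subject to total throughput ≥ 2265.
Taking notification-fanout + session-store + rate-limiter + metrics-collector gives 2298 (≥ 2265) for 33 GB.
Below 33 GB the best achievable stays under 2265.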